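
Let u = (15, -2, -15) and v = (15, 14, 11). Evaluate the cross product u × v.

(188, -390, 240)

i: (-2)·11 - (-15)·14 = -22 - (-210) = 188
j: (-15)·15 - 15·11 = -225 - 165 = -390
k: 15·14 - (-2)·15 = 210 - (-30) = 240
u × v = (188, -390, 240)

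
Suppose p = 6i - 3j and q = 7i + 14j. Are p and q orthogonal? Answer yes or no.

p · q = 6·7 + (-3)·14 = 42 - 42 = 0
Zero, so the vectors are orthogonal.

yes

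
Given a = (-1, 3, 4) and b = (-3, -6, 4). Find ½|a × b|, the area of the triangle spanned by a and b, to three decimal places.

i: 3·4 - 4·(-6) = 12 - (-24) = 36
j: 4·(-3) - (-1)·4 = -12 - (-4) = -8
k: (-1)·(-6) - 3·(-3) = 6 - (-9) = 15
a × b = (36, -8, 15)
|a × b| = √(36² + (-8)² + 15²) = √1585 ≈ 39.8121
area = ½ · 39.8121 ≈ 19.906

19.906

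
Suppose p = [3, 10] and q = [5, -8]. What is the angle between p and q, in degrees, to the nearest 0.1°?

131.3

p · q = 3·5 + 10·(-8) = 15 - 80 = -65
|p|² = 9 + 100 = 109,  |p| = √109 ≈ 10.440307
|q|² = 25 + 64 = 89,  |q| = √89 ≈ 9.433981
cos θ = -65 / (10.440307 · 9.433981) ≈ -0.65994
θ = arccos(-0.65994) ≈ 131.3°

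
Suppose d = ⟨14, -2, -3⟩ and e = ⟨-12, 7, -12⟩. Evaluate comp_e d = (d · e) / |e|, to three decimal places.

d · e = 14·(-12) + (-2)·7 + (-3)·(-12) = -168 - 14 + 36 = -146
|e| = √(144 + 49 + 144) = √337 ≈ 18.3576
comp_e d = -146 / √337 ≈ -7.953

-7.953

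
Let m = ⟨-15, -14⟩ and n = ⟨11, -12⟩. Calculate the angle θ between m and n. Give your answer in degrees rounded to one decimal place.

m · n = (-15)·11 + (-14)·(-12) = -165 + 168 = 3
|m|² = 225 + 196 = 421,  |m| = √421 ≈ 20.518285
|n|² = 121 + 144 = 265,  |n| = √265 ≈ 16.278821
cos θ = 3 / (20.518285 · 16.278821) ≈ 0.00898
θ = arccos(0.00898) ≈ 89.5°

89.5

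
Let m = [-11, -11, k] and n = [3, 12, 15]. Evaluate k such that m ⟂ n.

11

m · n = (-11)·3 + (-11)·12 + k·15 = -165 + 15k
Set equal to 0: 15k = 165, so k = 11.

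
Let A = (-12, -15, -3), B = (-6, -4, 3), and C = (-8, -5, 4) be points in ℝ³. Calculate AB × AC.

AB = (6, 11, 6)
AC = (4, 10, 7)
i: 11·7 - 6·10 = 77 - 60 = 17
j: 6·4 - 6·7 = 24 - 42 = -18
k: 6·10 - 11·4 = 60 - 44 = 16
AB × AC = (17, -18, 16)

(17, -18, 16)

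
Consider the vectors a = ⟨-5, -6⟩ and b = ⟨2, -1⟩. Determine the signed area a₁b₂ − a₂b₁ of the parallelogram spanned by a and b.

17

(-5)·(-1) - (-6)·2 = 5 - (-12) = 17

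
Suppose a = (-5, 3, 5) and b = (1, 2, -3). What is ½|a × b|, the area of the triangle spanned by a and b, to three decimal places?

12.550

i: 3·(-3) - 5·2 = -9 - 10 = -19
j: 5·1 - (-5)·(-3) = 5 - 15 = -10
k: (-5)·2 - 3·1 = -10 - 3 = -13
a × b = (-19, -10, -13)
|a × b| = √((-19)² + (-10)² + (-13)²) = √630 ≈ 25.0998
area = ½ · 25.0998 ≈ 12.550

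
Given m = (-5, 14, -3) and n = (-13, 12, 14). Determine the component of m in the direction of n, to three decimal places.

8.466

m · n = (-5)·(-13) + 14·12 + (-3)·14 = 65 + 168 - 42 = 191
|n| = √(169 + 144 + 196) = √509 ≈ 22.5610
comp_n m = 191 / √509 ≈ 8.466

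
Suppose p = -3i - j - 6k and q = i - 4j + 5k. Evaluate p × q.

i: (-1)·5 - (-6)·(-4) = -5 - 24 = -29
j: (-6)·1 - (-3)·5 = -6 - (-15) = 9
k: (-3)·(-4) - (-1)·1 = 12 - (-1) = 13
p × q = (-29, 9, 13)

(-29, 9, 13)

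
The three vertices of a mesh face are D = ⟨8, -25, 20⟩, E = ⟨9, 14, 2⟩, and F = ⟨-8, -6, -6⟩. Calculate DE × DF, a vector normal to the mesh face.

(-672, 314, 643)

DE = (1, 39, -18)
DF = (-16, 19, -26)
i: 39·(-26) - (-18)·19 = -1014 - (-342) = -672
j: (-18)·(-16) - 1·(-26) = 288 - (-26) = 314
k: 1·19 - 39·(-16) = 19 - (-624) = 643
DE × DF = (-672, 314, 643)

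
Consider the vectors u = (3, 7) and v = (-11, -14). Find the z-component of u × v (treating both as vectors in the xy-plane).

35

3·(-14) - 7·(-11) = -42 - (-77) = 35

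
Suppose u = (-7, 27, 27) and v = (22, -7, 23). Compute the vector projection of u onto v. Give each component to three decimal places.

u · v = (-7)·22 + 27·(-7) + 27·23 = -154 - 189 + 621 = 278
|v|² = 484 + 49 + 529 = 1062
proj_v u = (278/1062) · (22, -7, 23) ≈ (5.759, -1.832, 6.021)

(5.759, -1.832, 6.021)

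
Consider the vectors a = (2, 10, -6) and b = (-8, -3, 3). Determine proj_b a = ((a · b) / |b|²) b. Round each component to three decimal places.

(6.244, 2.341, -2.341)

a · b = 2·(-8) + 10·(-3) + (-6)·3 = -16 - 30 - 18 = -64
|b|² = 64 + 9 + 9 = 82
proj_b a = (-64/82) · (-8, -3, 3) ≈ (6.244, 2.341, -2.341)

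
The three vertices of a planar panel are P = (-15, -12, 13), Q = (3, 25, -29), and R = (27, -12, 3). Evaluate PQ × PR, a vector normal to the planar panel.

(-370, -1584, -1554)

PQ = (18, 37, -42)
PR = (42, 0, -10)
i: 37·(-10) - (-42)·0 = -370 - 0 = -370
j: (-42)·42 - 18·(-10) = -1764 - (-180) = -1584
k: 18·0 - 37·42 = 0 - 1554 = -1554
PQ × PR = (-370, -1584, -1554)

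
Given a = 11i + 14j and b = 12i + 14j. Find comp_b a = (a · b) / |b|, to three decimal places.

17.788

a · b = 11·12 + 14·14 = 132 + 196 = 328
|b| = √(144 + 196) = √340 ≈ 18.4391
comp_b a = 328 / √340 ≈ 17.788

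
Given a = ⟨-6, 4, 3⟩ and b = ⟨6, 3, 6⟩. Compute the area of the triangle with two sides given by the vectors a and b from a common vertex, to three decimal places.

35.018

i: 4·6 - 3·3 = 24 - 9 = 15
j: 3·6 - (-6)·6 = 18 - (-36) = 54
k: (-6)·3 - 4·6 = -18 - 24 = -42
a × b = (15, 54, -42)
|a × b| = √(15² + 54² + (-42)²) = √4905 ≈ 70.0357
area = ½ · 70.0357 ≈ 35.018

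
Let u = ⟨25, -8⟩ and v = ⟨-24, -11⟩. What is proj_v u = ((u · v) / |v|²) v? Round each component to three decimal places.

(17.630, 8.080)

u · v = 25·(-24) + (-8)·(-11) = -600 + 88 = -512
|v|² = 576 + 121 = 697
proj_v u = (-512/697) · (-24, -11) ≈ (17.630, 8.080)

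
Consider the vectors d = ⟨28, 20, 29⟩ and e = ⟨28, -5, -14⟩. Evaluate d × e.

(-135, 1204, -700)

i: 20·(-14) - 29·(-5) = -280 - (-145) = -135
j: 29·28 - 28·(-14) = 812 - (-392) = 1204
k: 28·(-5) - 20·28 = -140 - 560 = -700
d × e = (-135, 1204, -700)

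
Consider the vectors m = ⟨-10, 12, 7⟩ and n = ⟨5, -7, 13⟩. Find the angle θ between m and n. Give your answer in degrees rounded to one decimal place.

99.3

m · n = (-10)·5 + 12·(-7) + 7·13 = -50 - 84 + 91 = -43
|m|² = 100 + 144 + 49 = 293,  |m| = √293 ≈ 17.117243
|n|² = 25 + 49 + 169 = 243,  |n| = √243 ≈ 15.588457
cos θ = -43 / (17.117243 · 15.588457) ≈ -0.16115
θ = arccos(-0.16115) ≈ 99.3°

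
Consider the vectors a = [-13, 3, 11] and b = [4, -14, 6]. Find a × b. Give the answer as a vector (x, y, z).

i: 3·6 - 11·(-14) = 18 - (-154) = 172
j: 11·4 - (-13)·6 = 44 - (-78) = 122
k: (-13)·(-14) - 3·4 = 182 - 12 = 170
a × b = (172, 122, 170)

(172, 122, 170)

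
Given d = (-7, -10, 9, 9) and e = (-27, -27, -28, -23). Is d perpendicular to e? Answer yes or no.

yes

d · e = (-7)·(-27) + (-10)·(-27) + 9·(-28) + 9·(-23) = 189 + 270 - 252 - 207 = 0
Zero, so the vectors are orthogonal.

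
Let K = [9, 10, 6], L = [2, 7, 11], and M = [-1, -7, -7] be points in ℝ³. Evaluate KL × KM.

KL = (-7, -3, 5)
KM = (-10, -17, -13)
i: (-3)·(-13) - 5·(-17) = 39 - (-85) = 124
j: 5·(-10) - (-7)·(-13) = -50 - 91 = -141
k: (-7)·(-17) - (-3)·(-10) = 119 - 30 = 89
KL × KM = (124, -141, 89)

(124, -141, 89)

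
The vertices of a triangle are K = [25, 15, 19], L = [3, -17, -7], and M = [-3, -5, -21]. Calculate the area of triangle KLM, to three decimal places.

KL = (-22, -32, -26),  KM = (-28, -20, -40)
i: (-32)·(-40) - (-26)·(-20) = 1280 - 520 = 760
j: (-26)·(-28) - (-22)·(-40) = 728 - 880 = -152
k: (-22)·(-20) - (-32)·(-28) = 440 - 896 = -456
KL × KM = (760, -152, -456)
|KL × KM| = √808640 ≈ 899.2441
area = ½ · 899.2441 ≈ 449.622

449.622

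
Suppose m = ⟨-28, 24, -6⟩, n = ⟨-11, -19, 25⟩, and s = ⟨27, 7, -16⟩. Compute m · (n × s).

5748

n × s:
i: (-19)·(-16) - 25·7 = 304 - 175 = 129
j: 25·27 - (-11)·(-16) = 675 - 176 = 499
k: (-11)·7 - (-19)·27 = -77 - (-513) = 436
n × s = (129, 499, 436)
m · (n × s) = (-28)·129 + 24·499 + (-6)·436 = -3612 + 11976 - 2616 = 5748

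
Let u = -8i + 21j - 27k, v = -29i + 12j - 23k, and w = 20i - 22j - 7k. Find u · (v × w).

-19949

v × w:
i: 12·(-7) - (-23)·(-22) = -84 - 506 = -590
j: (-23)·20 - (-29)·(-7) = -460 - 203 = -663
k: (-29)·(-22) - 12·20 = 638 - 240 = 398
v × w = (-590, -663, 398)
u · (v × w) = (-8)·(-590) + 21·(-663) + (-27)·398 = 4720 - 13923 - 10746 = -19949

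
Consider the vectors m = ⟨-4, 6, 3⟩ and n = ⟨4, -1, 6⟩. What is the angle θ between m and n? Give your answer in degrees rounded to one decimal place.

m · n = (-4)·4 + 6·(-1) + 3·6 = -16 - 6 + 18 = -4
|m|² = 16 + 36 + 9 = 61,  |m| = √61 ≈ 7.810250
|n|² = 16 + 1 + 36 = 53,  |n| = √53 ≈ 7.280110
cos θ = -4 / (7.810250 · 7.280110) ≈ -0.07035
θ = arccos(-0.07035) ≈ 94.0°

94.0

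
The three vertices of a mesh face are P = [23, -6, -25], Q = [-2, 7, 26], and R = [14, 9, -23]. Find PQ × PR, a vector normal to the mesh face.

(-739, -409, -258)

PQ = (-25, 13, 51)
PR = (-9, 15, 2)
i: 13·2 - 51·15 = 26 - 765 = -739
j: 51·(-9) - (-25)·2 = -459 - (-50) = -409
k: (-25)·15 - 13·(-9) = -375 - (-117) = -258
PQ × PR = (-739, -409, -258)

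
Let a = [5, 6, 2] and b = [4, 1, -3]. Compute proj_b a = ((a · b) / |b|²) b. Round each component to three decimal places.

(3.077, 0.769, -2.308)

a · b = 5·4 + 6·1 + 2·(-3) = 20 + 6 - 6 = 20
|b|² = 16 + 1 + 9 = 26
proj_b a = (20/26) · (4, 1, -3) ≈ (3.077, 0.769, -2.308)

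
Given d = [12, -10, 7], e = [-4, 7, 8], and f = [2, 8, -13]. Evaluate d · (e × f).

e × f:
i: 7·(-13) - 8·8 = -91 - 64 = -155
j: 8·2 - (-4)·(-13) = 16 - 52 = -36
k: (-4)·8 - 7·2 = -32 - 14 = -46
e × f = (-155, -36, -46)
d · (e × f) = 12·(-155) + (-10)·(-36) + 7·(-46) = -1860 + 360 - 322 = -1822

-1822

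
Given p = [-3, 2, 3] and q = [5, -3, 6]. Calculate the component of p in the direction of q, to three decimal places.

-0.359

p · q = (-3)·5 + 2·(-3) + 3·6 = -15 - 6 + 18 = -3
|q| = √(25 + 9 + 36) = √70 ≈ 8.3666
comp_q p = -3 / √70 ≈ -0.359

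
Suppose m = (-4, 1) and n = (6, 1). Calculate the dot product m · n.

-23

m · n = (-4)·6 + 1·1 = -24 + 1 = -23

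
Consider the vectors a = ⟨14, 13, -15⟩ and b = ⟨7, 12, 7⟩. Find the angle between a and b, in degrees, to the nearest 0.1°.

a · b = 14·7 + 13·12 + (-15)·7 = 98 + 156 - 105 = 149
|a|² = 196 + 169 + 225 = 590,  |a| = √590 ≈ 24.289916
|b|² = 49 + 144 + 49 = 242,  |b| = √242 ≈ 15.556349
cos θ = 149 / (24.289916 · 15.556349) ≈ 0.39432
θ = arccos(0.39432) ≈ 66.8°

66.8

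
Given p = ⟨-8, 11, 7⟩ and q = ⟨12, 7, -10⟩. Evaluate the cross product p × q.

(-159, 4, -188)

i: 11·(-10) - 7·7 = -110 - 49 = -159
j: 7·12 - (-8)·(-10) = 84 - 80 = 4
k: (-8)·7 - 11·12 = -56 - 132 = -188
p × q = (-159, 4, -188)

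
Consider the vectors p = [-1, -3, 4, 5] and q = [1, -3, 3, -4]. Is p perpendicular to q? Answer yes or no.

yes

p · q = (-1)·1 + (-3)·(-3) + 4·3 + 5·(-4) = -1 + 9 + 12 - 20 = 0
Zero, so the vectors are orthogonal.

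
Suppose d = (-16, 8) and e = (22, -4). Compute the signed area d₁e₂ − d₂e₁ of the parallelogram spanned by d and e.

-112

(-16)·(-4) - 8·22 = 64 - 176 = -112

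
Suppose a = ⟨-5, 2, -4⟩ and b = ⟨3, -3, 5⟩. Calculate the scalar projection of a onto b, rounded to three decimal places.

-6.252

a · b = (-5)·3 + 2·(-3) + (-4)·5 = -15 - 6 - 20 = -41
|b| = √(9 + 9 + 25) = √43 ≈ 6.5574
comp_b a = -41 / √43 ≈ -6.252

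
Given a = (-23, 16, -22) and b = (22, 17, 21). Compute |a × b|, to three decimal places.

i: 16·21 - (-22)·17 = 336 - (-374) = 710
j: (-22)·22 - (-23)·21 = -484 - (-483) = -1
k: (-23)·17 - 16·22 = -391 - 352 = -743
a × b = (710, -1, -743)
|a × b| = √(710² + (-1)² + (-743)²) = √1056150 ≈ 1027.6916

1027.692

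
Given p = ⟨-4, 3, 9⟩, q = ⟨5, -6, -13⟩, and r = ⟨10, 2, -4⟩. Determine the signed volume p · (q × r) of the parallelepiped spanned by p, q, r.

q × r:
i: (-6)·(-4) - (-13)·2 = 24 - (-26) = 50
j: (-13)·10 - 5·(-4) = -130 - (-20) = -110
k: 5·2 - (-6)·10 = 10 - (-60) = 70
q × r = (50, -110, 70)
p · (q × r) = (-4)·50 + 3·(-110) + 9·70 = -200 - 330 + 630 = 100

100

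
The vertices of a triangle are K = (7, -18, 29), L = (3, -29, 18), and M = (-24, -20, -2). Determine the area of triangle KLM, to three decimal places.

254.823

KL = (-4, -11, -11),  KM = (-31, -2, -31)
i: (-11)·(-31) - (-11)·(-2) = 341 - 22 = 319
j: (-11)·(-31) - (-4)·(-31) = 341 - 124 = 217
k: (-4)·(-2) - (-11)·(-31) = 8 - 341 = -333
KL × KM = (319, 217, -333)
|KL × KM| = √259739 ≈ 509.6460
area = ½ · 509.6460 ≈ 254.823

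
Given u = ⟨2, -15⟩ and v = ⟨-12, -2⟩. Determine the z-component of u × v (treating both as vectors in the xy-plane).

-184

2·(-2) - (-15)·(-12) = -4 - 180 = -184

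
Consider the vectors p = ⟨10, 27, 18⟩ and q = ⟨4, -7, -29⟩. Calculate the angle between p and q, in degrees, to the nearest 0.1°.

131.0

p · q = 10·4 + 27·(-7) + 18·(-29) = 40 - 189 - 522 = -671
|p|² = 100 + 729 + 324 = 1153,  |p| = √1153 ≈ 33.955854
|q|² = 16 + 49 + 841 = 906,  |q| = √906 ≈ 30.099834
cos θ = -671 / (33.955854 · 30.099834) ≈ -0.65651
θ = arccos(-0.65651) ≈ 131.0°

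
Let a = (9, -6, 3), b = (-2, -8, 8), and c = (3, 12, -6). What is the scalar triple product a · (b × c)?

b × c:
i: (-8)·(-6) - 8·12 = 48 - 96 = -48
j: 8·3 - (-2)·(-6) = 24 - 12 = 12
k: (-2)·12 - (-8)·3 = -24 - (-24) = 0
b × c = (-48, 12, 0)
a · (b × c) = 9·(-48) + (-6)·12 + 3·0 = -432 - 72 + 0 = -504

-504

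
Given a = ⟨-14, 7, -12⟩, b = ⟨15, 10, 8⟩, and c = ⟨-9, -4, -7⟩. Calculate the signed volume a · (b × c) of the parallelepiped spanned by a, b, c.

b × c:
i: 10·(-7) - 8·(-4) = -70 - (-32) = -38
j: 8·(-9) - 15·(-7) = -72 - (-105) = 33
k: 15·(-4) - 10·(-9) = -60 - (-90) = 30
b × c = (-38, 33, 30)
a · (b × c) = (-14)·(-38) + 7·33 + (-12)·30 = 532 + 231 - 360 = 403

403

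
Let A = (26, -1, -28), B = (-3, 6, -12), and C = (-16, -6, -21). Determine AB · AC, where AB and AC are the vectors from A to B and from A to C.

1295

AB = B − A = (-29, 7, 16)
AC = C − A = (-42, -5, 7)
AB · AC = (-29)·(-42) + 7·(-5) + 16·7 = 1218 - 35 + 112 = 1295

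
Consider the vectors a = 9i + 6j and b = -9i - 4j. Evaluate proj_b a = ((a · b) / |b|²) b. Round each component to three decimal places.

a · b = 9·(-9) + 6·(-4) = -81 - 24 = -105
|b|² = 81 + 16 = 97
proj_b a = (-105/97) · (-9, -4) ≈ (9.742, 4.330)

(9.742, 4.330)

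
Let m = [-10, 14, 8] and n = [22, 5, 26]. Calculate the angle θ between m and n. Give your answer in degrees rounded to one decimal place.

m · n = (-10)·22 + 14·5 + 8·26 = -220 + 70 + 208 = 58
|m|² = 100 + 196 + 64 = 360,  |m| = √360 ≈ 18.973666
|n|² = 484 + 25 + 676 = 1185,  |n| = √1185 ≈ 34.423829
cos θ = 58 / (18.973666 · 34.423829) ≈ 0.08880
θ = arccos(0.08880) ≈ 84.9°

84.9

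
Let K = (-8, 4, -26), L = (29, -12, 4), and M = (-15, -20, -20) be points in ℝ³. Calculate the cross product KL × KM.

(624, -432, -1000)

KL = (37, -16, 30)
KM = (-7, -24, 6)
i: (-16)·6 - 30·(-24) = -96 - (-720) = 624
j: 30·(-7) - 37·6 = -210 - 222 = -432
k: 37·(-24) - (-16)·(-7) = -888 - 112 = -1000
KL × KM = (624, -432, -1000)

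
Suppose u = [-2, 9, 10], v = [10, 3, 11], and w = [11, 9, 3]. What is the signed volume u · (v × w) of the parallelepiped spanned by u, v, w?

1569

v × w:
i: 3·3 - 11·9 = 9 - 99 = -90
j: 11·11 - 10·3 = 121 - 30 = 91
k: 10·9 - 3·11 = 90 - 33 = 57
v × w = (-90, 91, 57)
u · (v × w) = (-2)·(-90) + 9·91 + 10·57 = 180 + 819 + 570 = 1569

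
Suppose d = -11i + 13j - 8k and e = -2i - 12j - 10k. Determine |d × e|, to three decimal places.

291.335

i: 13·(-10) - (-8)·(-12) = -130 - 96 = -226
j: (-8)·(-2) - (-11)·(-10) = 16 - 110 = -94
k: (-11)·(-12) - 13·(-2) = 132 - (-26) = 158
d × e = (-226, -94, 158)
|d × e| = √((-226)² + (-94)² + 158²) = √84876 ≈ 291.3349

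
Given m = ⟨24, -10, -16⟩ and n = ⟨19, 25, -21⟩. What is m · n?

m · n = 24·19 + (-10)·25 + (-16)·(-21) = 456 - 250 + 336 = 542

542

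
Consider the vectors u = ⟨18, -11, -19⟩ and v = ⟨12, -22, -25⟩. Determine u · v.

933

u · v = 18·12 + (-11)·(-22) + (-19)·(-25) = 216 + 242 + 475 = 933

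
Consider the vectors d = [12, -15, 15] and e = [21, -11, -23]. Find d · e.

72

d · e = 12·21 + (-15)·(-11) + 15·(-23) = 252 + 165 - 345 = 72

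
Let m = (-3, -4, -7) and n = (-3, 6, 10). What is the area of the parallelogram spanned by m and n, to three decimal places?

i: (-4)·10 - (-7)·6 = -40 - (-42) = 2
j: (-7)·(-3) - (-3)·10 = 21 - (-30) = 51
k: (-3)·6 - (-4)·(-3) = -18 - 12 = -30
m × n = (2, 51, -30)
|m × n| = √(2² + 51² + (-30)²) = √3505 ≈ 59.2030

59.203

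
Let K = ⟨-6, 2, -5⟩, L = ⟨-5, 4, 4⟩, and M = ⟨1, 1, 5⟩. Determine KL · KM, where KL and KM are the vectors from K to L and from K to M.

KL = L − K = (1, 2, 9)
KM = M − K = (7, -1, 10)
KL · KM = 1·7 + 2·(-1) + 9·10 = 7 - 2 + 90 = 95

95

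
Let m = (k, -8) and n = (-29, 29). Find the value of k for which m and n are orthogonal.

-8

m · n = k·(-29) + (-8)·29 = -232 - 29k
Set equal to 0: -29k = 232, so k = -8.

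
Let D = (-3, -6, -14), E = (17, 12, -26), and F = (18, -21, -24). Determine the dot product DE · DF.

DE = E − D = (20, 18, -12)
DF = F − D = (21, -15, -10)
DE · DF = 20·21 + 18·(-15) + (-12)·(-10) = 420 - 270 + 120 = 270

270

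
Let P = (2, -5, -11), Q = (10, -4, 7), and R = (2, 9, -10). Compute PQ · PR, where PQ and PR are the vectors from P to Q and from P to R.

32

PQ = Q − P = (8, 1, 18)
PR = R − P = (0, 14, 1)
PQ · PR = 8·0 + 1·14 + 18·1 = 0 + 14 + 18 = 32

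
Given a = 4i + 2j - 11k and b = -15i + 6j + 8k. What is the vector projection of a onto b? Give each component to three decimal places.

(6.277, -2.511, -3.348)

a · b = 4·(-15) + 2·6 + (-11)·8 = -60 + 12 - 88 = -136
|b|² = 225 + 36 + 64 = 325
proj_b a = (-136/325) · (-15, 6, 8) ≈ (6.277, -2.511, -3.348)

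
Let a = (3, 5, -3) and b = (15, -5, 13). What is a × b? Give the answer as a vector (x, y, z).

i: 5·13 - (-3)·(-5) = 65 - 15 = 50
j: (-3)·15 - 3·13 = -45 - 39 = -84
k: 3·(-5) - 5·15 = -15 - 75 = -90
a × b = (50, -84, -90)

(50, -84, -90)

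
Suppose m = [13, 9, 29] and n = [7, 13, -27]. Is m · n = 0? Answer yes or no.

m · n = 13·7 + 9·13 + 29·(-27) = 91 + 117 - 783 = -575
Nonzero, so the vectors are not orthogonal.

no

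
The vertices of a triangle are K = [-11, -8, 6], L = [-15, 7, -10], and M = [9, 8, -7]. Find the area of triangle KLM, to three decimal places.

262.012

KL = (-4, 15, -16),  KM = (20, 16, -13)
i: 15·(-13) - (-16)·16 = -195 - (-256) = 61
j: (-16)·20 - (-4)·(-13) = -320 - 52 = -372
k: (-4)·16 - 15·20 = -64 - 300 = -364
KL × KM = (61, -372, -364)
|KL × KM| = √274601 ≈ 524.0239
area = ½ · 524.0239 ≈ 262.012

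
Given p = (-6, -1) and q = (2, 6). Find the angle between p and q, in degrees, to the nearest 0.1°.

p · q = (-6)·2 + (-1)·6 = -12 - 6 = -18
|p|² = 36 + 1 = 37,  |p| = √37 ≈ 6.082763
|q|² = 4 + 36 = 40,  |q| = √40 ≈ 6.324555
cos θ = -18 / (6.082763 · 6.324555) ≈ -0.46789
θ = arccos(-0.46789) ≈ 117.9°

117.9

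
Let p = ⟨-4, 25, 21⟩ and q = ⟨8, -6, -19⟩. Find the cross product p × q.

i: 25·(-19) - 21·(-6) = -475 - (-126) = -349
j: 21·8 - (-4)·(-19) = 168 - 76 = 92
k: (-4)·(-6) - 25·8 = 24 - 200 = -176
p × q = (-349, 92, -176)

(-349, 92, -176)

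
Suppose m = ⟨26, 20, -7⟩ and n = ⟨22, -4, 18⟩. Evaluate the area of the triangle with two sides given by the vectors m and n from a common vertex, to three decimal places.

i: 20·18 - (-7)·(-4) = 360 - 28 = 332
j: (-7)·22 - 26·18 = -154 - 468 = -622
k: 26·(-4) - 20·22 = -104 - 440 = -544
m × n = (332, -622, -544)
|m × n| = √(332² + (-622)² + (-544)²) = √793044 ≈ 890.5302
area = ½ · 890.5302 ≈ 445.265

445.265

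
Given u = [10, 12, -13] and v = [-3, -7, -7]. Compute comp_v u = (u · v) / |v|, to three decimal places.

-2.223

u · v = 10·(-3) + 12·(-7) + (-13)·(-7) = -30 - 84 + 91 = -23
|v| = √(9 + 49 + 49) = √107 ≈ 10.3441
comp_v u = -23 / √107 ≈ -2.223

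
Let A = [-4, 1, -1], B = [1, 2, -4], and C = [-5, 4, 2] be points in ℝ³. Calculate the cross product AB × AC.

AB = (5, 1, -3)
AC = (-1, 3, 3)
i: 1·3 - (-3)·3 = 3 - (-9) = 12
j: (-3)·(-1) - 5·3 = 3 - 15 = -12
k: 5·3 - 1·(-1) = 15 - (-1) = 16
AB × AC = (12, -12, 16)

(12, -12, 16)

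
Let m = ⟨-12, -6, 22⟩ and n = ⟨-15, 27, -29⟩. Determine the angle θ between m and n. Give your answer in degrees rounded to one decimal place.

124.6

m · n = (-12)·(-15) + (-6)·27 + 22·(-29) = 180 - 162 - 638 = -620
|m|² = 144 + 36 + 484 = 664,  |m| = √664 ≈ 25.768197
|n|² = 225 + 729 + 841 = 1795,  |n| = √1795 ≈ 42.367440
cos θ = -620 / (25.768197 · 42.367440) ≈ -0.56790
θ = arccos(-0.56790) ≈ 124.6°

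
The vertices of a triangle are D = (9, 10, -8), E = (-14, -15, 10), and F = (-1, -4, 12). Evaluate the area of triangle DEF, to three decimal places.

DE = (-23, -25, 18),  DF = (-10, -14, 20)
i: (-25)·20 - 18·(-14) = -500 - (-252) = -248
j: 18·(-10) - (-23)·20 = -180 - (-460) = 280
k: (-23)·(-14) - (-25)·(-10) = 322 - 250 = 72
DE × DF = (-248, 280, 72)
|DE × DF| = √145088 ≈ 380.9042
area = ½ · 380.9042 ≈ 190.452

190.452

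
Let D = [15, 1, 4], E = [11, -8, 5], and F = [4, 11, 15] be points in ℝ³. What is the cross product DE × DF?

(-109, 33, -139)

DE = (-4, -9, 1)
DF = (-11, 10, 11)
i: (-9)·11 - 1·10 = -99 - 10 = -109
j: 1·(-11) - (-4)·11 = -11 - (-44) = 33
k: (-4)·10 - (-9)·(-11) = -40 - 99 = -139
DE × DF = (-109, 33, -139)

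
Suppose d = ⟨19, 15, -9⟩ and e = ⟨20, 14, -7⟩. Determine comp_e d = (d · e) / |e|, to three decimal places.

25.712

d · e = 19·20 + 15·14 + (-9)·(-7) = 380 + 210 + 63 = 653
|e| = √(400 + 196 + 49) = √645 ≈ 25.3969
comp_e d = 653 / √645 ≈ 25.712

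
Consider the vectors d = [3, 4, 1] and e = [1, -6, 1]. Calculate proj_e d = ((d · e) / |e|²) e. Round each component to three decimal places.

(-0.526, 3.158, -0.526)

d · e = 3·1 + 4·(-6) + 1·1 = 3 - 24 + 1 = -20
|e|² = 1 + 36 + 1 = 38
proj_e d = (-20/38) · (1, -6, 1) ≈ (-0.526, 3.158, -0.526)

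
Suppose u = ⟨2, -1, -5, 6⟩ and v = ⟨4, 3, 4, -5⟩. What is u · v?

u · v = 2·4 + (-1)·3 + (-5)·4 + 6·(-5) = 8 - 3 - 20 - 30 = -45

-45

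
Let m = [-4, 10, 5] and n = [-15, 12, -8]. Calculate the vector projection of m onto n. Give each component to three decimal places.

m · n = (-4)·(-15) + 10·12 + 5·(-8) = 60 + 120 - 40 = 140
|n|² = 225 + 144 + 64 = 433
proj_n m = (140/433) · (-15, 12, -8) ≈ (-4.850, 3.880, -2.587)

(-4.850, 3.880, -2.587)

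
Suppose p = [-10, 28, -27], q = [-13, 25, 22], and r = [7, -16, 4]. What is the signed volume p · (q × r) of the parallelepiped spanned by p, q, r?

357

q × r:
i: 25·4 - 22·(-16) = 100 - (-352) = 452
j: 22·7 - (-13)·4 = 154 - (-52) = 206
k: (-13)·(-16) - 25·7 = 208 - 175 = 33
q × r = (452, 206, 33)
p · (q × r) = (-10)·452 + 28·206 + (-27)·33 = -4520 + 5768 - 891 = 357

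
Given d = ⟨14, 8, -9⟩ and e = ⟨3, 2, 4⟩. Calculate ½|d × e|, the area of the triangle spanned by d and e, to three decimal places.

i: 8·4 - (-9)·2 = 32 - (-18) = 50
j: (-9)·3 - 14·4 = -27 - 56 = -83
k: 14·2 - 8·3 = 28 - 24 = 4
d × e = (50, -83, 4)
|d × e| = √(50² + (-83)² + 4²) = √9405 ≈ 96.9794
area = ½ · 96.9794 ≈ 48.490

48.490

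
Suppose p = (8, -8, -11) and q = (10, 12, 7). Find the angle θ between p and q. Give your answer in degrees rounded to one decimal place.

110.1

p · q = 8·10 + (-8)·12 + (-11)·7 = 80 - 96 - 77 = -93
|p|² = 64 + 64 + 121 = 249,  |p| = √249 ≈ 15.779734
|q|² = 100 + 144 + 49 = 293,  |q| = √293 ≈ 17.117243
cos θ = -93 / (15.779734 · 17.117243) ≈ -0.34431
θ = arccos(-0.34431) ≈ 110.1°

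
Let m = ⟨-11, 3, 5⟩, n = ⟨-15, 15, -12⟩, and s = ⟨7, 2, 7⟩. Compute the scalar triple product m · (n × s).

-2031

n × s:
i: 15·7 - (-12)·2 = 105 - (-24) = 129
j: (-12)·7 - (-15)·7 = -84 - (-105) = 21
k: (-15)·2 - 15·7 = -30 - 105 = -135
n × s = (129, 21, -135)
m · (n × s) = (-11)·129 + 3·21 + 5·(-135) = -1419 + 63 - 675 = -2031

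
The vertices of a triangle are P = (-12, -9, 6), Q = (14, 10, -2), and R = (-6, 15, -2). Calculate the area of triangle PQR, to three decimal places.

PQ = (26, 19, -8),  PR = (6, 24, -8)
i: 19·(-8) - (-8)·24 = -152 - (-192) = 40
j: (-8)·6 - 26·(-8) = -48 - (-208) = 160
k: 26·24 - 19·6 = 624 - 114 = 510
PQ × PR = (40, 160, 510)
|PQ × PR| = √287300 ≈ 536.0037
area = ½ · 536.0037 ≈ 268.002

268.002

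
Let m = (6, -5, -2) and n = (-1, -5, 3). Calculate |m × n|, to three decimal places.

45.891

i: (-5)·3 - (-2)·(-5) = -15 - 10 = -25
j: (-2)·(-1) - 6·3 = 2 - 18 = -16
k: 6·(-5) - (-5)·(-1) = -30 - 5 = -35
m × n = (-25, -16, -35)
|m × n| = √((-25)² + (-16)² + (-35)²) = √2106 ≈ 45.8912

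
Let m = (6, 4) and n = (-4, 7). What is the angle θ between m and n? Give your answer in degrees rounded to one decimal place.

86.1

m · n = 6·(-4) + 4·7 = -24 + 28 = 4
|m|² = 36 + 16 = 52,  |m| = √52 ≈ 7.211103
|n|² = 16 + 49 = 65,  |n| = √65 ≈ 8.062258
cos θ = 4 / (7.211103 · 8.062258) ≈ 0.06880
θ = arccos(0.06880) ≈ 86.1°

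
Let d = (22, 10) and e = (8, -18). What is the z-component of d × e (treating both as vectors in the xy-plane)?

-476

22·(-18) - 10·8 = -396 - 80 = -476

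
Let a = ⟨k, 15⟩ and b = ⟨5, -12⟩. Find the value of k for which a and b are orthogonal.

36

a · b = k·5 + 15·(-12) = -180 + 5k
Set equal to 0: 5k = 180, so k = 36.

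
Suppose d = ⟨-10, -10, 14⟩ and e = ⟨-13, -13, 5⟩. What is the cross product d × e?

(132, -132, 0)

i: (-10)·5 - 14·(-13) = -50 - (-182) = 132
j: 14·(-13) - (-10)·5 = -182 - (-50) = -132
k: (-10)·(-13) - (-10)·(-13) = 130 - 130 = 0
d × e = (132, -132, 0)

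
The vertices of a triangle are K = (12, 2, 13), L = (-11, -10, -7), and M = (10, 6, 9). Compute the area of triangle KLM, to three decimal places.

KL = (-23, -12, -20),  KM = (-2, 4, -4)
i: (-12)·(-4) - (-20)·4 = 48 - (-80) = 128
j: (-20)·(-2) - (-23)·(-4) = 40 - 92 = -52
k: (-23)·4 - (-12)·(-2) = -92 - 24 = -116
KL × KM = (128, -52, -116)
|KL × KM| = √32544 ≈ 180.3996
area = ½ · 180.3996 ≈ 90.200

90.200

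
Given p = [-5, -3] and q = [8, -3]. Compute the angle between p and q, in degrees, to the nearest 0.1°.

128.5

p · q = (-5)·8 + (-3)·(-3) = -40 + 9 = -31
|p|² = 25 + 9 = 34,  |p| = √34 ≈ 5.830952
|q|² = 64 + 9 = 73,  |q| = √73 ≈ 8.544004
cos θ = -31 / (5.830952 · 8.544004) ≈ -0.62224
θ = arccos(-0.62224) ≈ 128.5°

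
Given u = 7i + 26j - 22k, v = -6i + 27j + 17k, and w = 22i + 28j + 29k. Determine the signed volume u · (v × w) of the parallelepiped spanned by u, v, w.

v × w:
i: 27·29 - 17·28 = 783 - 476 = 307
j: 17·22 - (-6)·29 = 374 - (-174) = 548
k: (-6)·28 - 27·22 = -168 - 594 = -762
v × w = (307, 548, -762)
u · (v × w) = 7·307 + 26·548 + (-22)·(-762) = 2149 + 14248 + 16764 = 33161

33161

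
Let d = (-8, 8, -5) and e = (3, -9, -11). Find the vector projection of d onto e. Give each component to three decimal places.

(-0.583, 1.749, 2.137)

d · e = (-8)·3 + 8·(-9) + (-5)·(-11) = -24 - 72 + 55 = -41
|e|² = 9 + 81 + 121 = 211
proj_e d = (-41/211) · (3, -9, -11) ≈ (-0.583, 1.749, 2.137)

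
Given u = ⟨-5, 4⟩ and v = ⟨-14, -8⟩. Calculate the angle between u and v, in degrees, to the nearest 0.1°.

68.4

u · v = (-5)·(-14) + 4·(-8) = 70 - 32 = 38
|u|² = 25 + 16 = 41,  |u| = √41 ≈ 6.403124
|v|² = 196 + 64 = 260,  |v| = √260 ≈ 16.124515
cos θ = 38 / (6.403124 · 16.124515) ≈ 0.36805
θ = arccos(0.36805) ≈ 68.4°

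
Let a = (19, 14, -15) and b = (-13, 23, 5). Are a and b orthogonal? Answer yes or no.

yes

a · b = 19·(-13) + 14·23 + (-15)·5 = -247 + 322 - 75 = 0
Zero, so the vectors are orthogonal.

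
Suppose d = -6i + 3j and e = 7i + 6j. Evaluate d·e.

-24

d · e = (-6)·7 + 3·6 = -42 + 18 = -24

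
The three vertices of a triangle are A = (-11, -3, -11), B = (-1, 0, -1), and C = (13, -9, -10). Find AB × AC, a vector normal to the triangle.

AB = (10, 3, 10)
AC = (24, -6, 1)
i: 3·1 - 10·(-6) = 3 - (-60) = 63
j: 10·24 - 10·1 = 240 - 10 = 230
k: 10·(-6) - 3·24 = -60 - 72 = -132
AB × AC = (63, 230, -132)

(63, 230, -132)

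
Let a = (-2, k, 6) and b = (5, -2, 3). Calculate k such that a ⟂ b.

4

a · b = (-2)·5 + k·(-2) + 6·3 = 8 - 2k
Set equal to 0: -2k = -8, so k = 4.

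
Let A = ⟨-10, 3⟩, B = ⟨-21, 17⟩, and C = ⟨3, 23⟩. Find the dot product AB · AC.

AB = B − A = (-11, 14)
AC = C − A = (13, 20)
AB · AC = (-11)·13 + 14·20 = -143 + 280 = 137

137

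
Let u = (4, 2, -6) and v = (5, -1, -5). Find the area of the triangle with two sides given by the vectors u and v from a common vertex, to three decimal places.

11.747

i: 2·(-5) - (-6)·(-1) = -10 - 6 = -16
j: (-6)·5 - 4·(-5) = -30 - (-20) = -10
k: 4·(-1) - 2·5 = -4 - 10 = -14
u × v = (-16, -10, -14)
|u × v| = √((-16)² + (-10)² + (-14)²) = √552 ≈ 23.4947
area = ½ · 23.4947 ≈ 11.747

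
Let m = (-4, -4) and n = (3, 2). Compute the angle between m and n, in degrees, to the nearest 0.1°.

m · n = (-4)·3 + (-4)·2 = -12 - 8 = -20
|m|² = 16 + 16 = 32,  |m| = √32 ≈ 5.656854
|n|² = 9 + 4 = 13,  |n| = √13 ≈ 3.605551
cos θ = -20 / (5.656854 · 3.605551) ≈ -0.98058
θ = arccos(-0.98058) ≈ 168.7°

168.7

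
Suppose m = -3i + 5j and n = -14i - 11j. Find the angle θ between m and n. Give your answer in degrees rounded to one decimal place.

97.2

m · n = (-3)·(-14) + 5·(-11) = 42 - 55 = -13
|m|² = 9 + 25 = 34,  |m| = √34 ≈ 5.830952
|n|² = 196 + 121 = 317,  |n| = √317 ≈ 17.804494
cos θ = -13 / (5.830952 · 17.804494) ≈ -0.12522
θ = arccos(-0.12522) ≈ 97.2°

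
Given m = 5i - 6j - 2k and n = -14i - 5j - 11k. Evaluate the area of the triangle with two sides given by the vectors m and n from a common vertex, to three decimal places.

74.003

i: (-6)·(-11) - (-2)·(-5) = 66 - 10 = 56
j: (-2)·(-14) - 5·(-11) = 28 - (-55) = 83
k: 5·(-5) - (-6)·(-14) = -25 - 84 = -109
m × n = (56, 83, -109)
|m × n| = √(56² + 83² + (-109)²) = √21906 ≈ 148.0068
area = ½ · 148.0068 ≈ 74.003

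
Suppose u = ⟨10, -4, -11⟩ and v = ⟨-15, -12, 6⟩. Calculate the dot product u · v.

-168

u · v = 10·(-15) + (-4)·(-12) + (-11)·6 = -150 + 48 - 66 = -168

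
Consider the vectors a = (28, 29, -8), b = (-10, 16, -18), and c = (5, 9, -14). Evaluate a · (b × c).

-7046

b × c:
i: 16·(-14) - (-18)·9 = -224 - (-162) = -62
j: (-18)·5 - (-10)·(-14) = -90 - 140 = -230
k: (-10)·9 - 16·5 = -90 - 80 = -170
b × c = (-62, -230, -170)
a · (b × c) = 28·(-62) + 29·(-230) + (-8)·(-170) = -1736 - 6670 + 1360 = -7046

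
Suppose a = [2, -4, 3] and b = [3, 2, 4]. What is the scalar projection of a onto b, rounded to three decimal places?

a · b = 2·3 + (-4)·2 + 3·4 = 6 - 8 + 12 = 10
|b| = √(9 + 4 + 16) = √29 ≈ 5.3852
comp_b a = 10 / √29 ≈ 1.857

1.857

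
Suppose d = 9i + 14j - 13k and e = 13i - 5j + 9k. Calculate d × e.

i: 14·9 - (-13)·(-5) = 126 - 65 = 61
j: (-13)·13 - 9·9 = -169 - 81 = -250
k: 9·(-5) - 14·13 = -45 - 182 = -227
d × e = (61, -250, -227)

(61, -250, -227)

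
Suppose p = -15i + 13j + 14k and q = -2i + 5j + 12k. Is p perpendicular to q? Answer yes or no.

no

p · q = (-15)·(-2) + 13·5 + 14·12 = 30 + 65 + 168 = 263
Nonzero, so the vectors are not orthogonal.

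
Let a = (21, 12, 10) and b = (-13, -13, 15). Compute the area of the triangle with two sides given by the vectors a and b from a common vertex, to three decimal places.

i: 12·15 - 10·(-13) = 180 - (-130) = 310
j: 10·(-13) - 21·15 = -130 - 315 = -445
k: 21·(-13) - 12·(-13) = -273 - (-156) = -117
a × b = (310, -445, -117)
|a × b| = √(310² + (-445)² + (-117)²) = √307814 ≈ 554.8099
area = ½ · 554.8099 ≈ 277.405

277.405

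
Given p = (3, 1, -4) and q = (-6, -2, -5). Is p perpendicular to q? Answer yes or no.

yes

p · q = 3·(-6) + 1·(-2) + (-4)·(-5) = -18 - 2 + 20 = 0
Zero, so the vectors are orthogonal.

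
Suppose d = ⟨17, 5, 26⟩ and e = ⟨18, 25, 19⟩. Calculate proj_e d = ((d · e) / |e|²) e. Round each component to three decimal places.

d · e = 17·18 + 5·25 + 26·19 = 306 + 125 + 494 = 925
|e|² = 324 + 625 + 361 = 1310
proj_e d = (925/1310) · (18, 25, 19) ≈ (12.710, 17.653, 13.416)

(12.710, 17.653, 13.416)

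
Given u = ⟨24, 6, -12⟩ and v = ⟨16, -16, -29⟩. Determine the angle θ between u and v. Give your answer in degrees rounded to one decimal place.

51.0

u · v = 24·16 + 6·(-16) + (-12)·(-29) = 384 - 96 + 348 = 636
|u|² = 576 + 36 + 144 = 756,  |u| = √756 ≈ 27.495454
|v|² = 256 + 256 + 841 = 1353,  |v| = √1353 ≈ 36.783148
cos θ = 636 / (27.495454 · 36.783148) ≈ 0.62885
θ = arccos(0.62885) ≈ 51.0°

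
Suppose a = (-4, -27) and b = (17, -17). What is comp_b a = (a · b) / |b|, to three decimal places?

16.263

a · b = (-4)·17 + (-27)·(-17) = -68 + 459 = 391
|b| = √(289 + 289) = √578 ≈ 24.0416
comp_b a = 391 / √578 ≈ 16.263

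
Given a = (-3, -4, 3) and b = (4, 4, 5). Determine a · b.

-13

a · b = (-3)·4 + (-4)·4 + 3·5 = -12 - 16 + 15 = -13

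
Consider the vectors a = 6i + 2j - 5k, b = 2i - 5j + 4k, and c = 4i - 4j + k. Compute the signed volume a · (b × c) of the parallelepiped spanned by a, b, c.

b × c:
i: (-5)·1 - 4·(-4) = -5 - (-16) = 11
j: 4·4 - 2·1 = 16 - 2 = 14
k: 2·(-4) - (-5)·4 = -8 - (-20) = 12
b × c = (11, 14, 12)
a · (b × c) = 6·11 + 2·14 + (-5)·12 = 66 + 28 - 60 = 34

34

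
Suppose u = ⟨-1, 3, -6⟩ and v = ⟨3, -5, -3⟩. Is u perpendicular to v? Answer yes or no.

yes

u · v = (-1)·3 + 3·(-5) + (-6)·(-3) = -3 - 15 + 18 = 0
Zero, so the vectors are orthogonal.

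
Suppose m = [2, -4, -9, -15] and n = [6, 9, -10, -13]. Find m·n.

m · n = 2·6 + (-4)·9 + (-9)·(-10) + (-15)·(-13) = 12 - 36 + 90 + 195 = 261

261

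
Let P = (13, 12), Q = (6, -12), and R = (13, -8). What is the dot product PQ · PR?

PQ = Q − P = (-7, -24)
PR = R − P = (0, -20)
PQ · PR = (-7)·0 + (-24)·(-20) = 0 + 480 = 480

480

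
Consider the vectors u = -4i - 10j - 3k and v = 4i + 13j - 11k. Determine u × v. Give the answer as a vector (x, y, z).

(149, -56, -12)

i: (-10)·(-11) - (-3)·13 = 110 - (-39) = 149
j: (-3)·4 - (-4)·(-11) = -12 - 44 = -56
k: (-4)·13 - (-10)·4 = -52 - (-40) = -12
u × v = (149, -56, -12)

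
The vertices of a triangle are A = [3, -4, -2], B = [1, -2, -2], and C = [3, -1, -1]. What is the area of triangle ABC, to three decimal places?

AB = (-2, 2, 0),  AC = (0, 3, 1)
i: 2·1 - 0·3 = 2 - 0 = 2
j: 0·0 - (-2)·1 = 0 - (-2) = 2
k: (-2)·3 - 2·0 = -6 - 0 = -6
AB × AC = (2, 2, -6)
|AB × AC| = √44 ≈ 6.6332
area = ½ · 6.6332 ≈ 3.317

3.317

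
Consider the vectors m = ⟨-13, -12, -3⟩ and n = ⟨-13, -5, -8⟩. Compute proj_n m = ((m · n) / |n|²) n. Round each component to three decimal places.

(-12.748, -4.903, -7.845)

m · n = (-13)·(-13) + (-12)·(-5) + (-3)·(-8) = 169 + 60 + 24 = 253
|n|² = 169 + 25 + 64 = 258
proj_n m = (253/258) · (-13, -5, -8) ≈ (-12.748, -4.903, -7.845)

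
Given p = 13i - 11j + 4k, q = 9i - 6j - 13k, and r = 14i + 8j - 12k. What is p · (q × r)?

q × r:
i: (-6)·(-12) - (-13)·8 = 72 - (-104) = 176
j: (-13)·14 - 9·(-12) = -182 - (-108) = -74
k: 9·8 - (-6)·14 = 72 - (-84) = 156
q × r = (176, -74, 156)
p · (q × r) = 13·176 + (-11)·(-74) + 4·156 = 2288 + 814 + 624 = 3726

3726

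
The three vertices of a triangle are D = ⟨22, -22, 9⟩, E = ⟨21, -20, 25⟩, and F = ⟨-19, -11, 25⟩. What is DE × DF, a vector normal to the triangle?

(-144, -640, 71)

DE = (-1, 2, 16)
DF = (-41, 11, 16)
i: 2·16 - 16·11 = 32 - 176 = -144
j: 16·(-41) - (-1)·16 = -656 - (-16) = -640
k: (-1)·11 - 2·(-41) = -11 - (-82) = 71
DE × DF = (-144, -640, 71)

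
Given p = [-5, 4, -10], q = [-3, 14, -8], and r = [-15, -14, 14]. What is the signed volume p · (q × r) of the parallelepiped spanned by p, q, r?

q × r:
i: 14·14 - (-8)·(-14) = 196 - 112 = 84
j: (-8)·(-15) - (-3)·14 = 120 - (-42) = 162
k: (-3)·(-14) - 14·(-15) = 42 - (-210) = 252
q × r = (84, 162, 252)
p · (q × r) = (-5)·84 + 4·162 + (-10)·252 = -420 + 648 - 2520 = -2292

-2292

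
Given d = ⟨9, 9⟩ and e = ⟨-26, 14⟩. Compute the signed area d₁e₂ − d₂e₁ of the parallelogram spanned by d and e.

360

9·14 - 9·(-26) = 126 - (-234) = 360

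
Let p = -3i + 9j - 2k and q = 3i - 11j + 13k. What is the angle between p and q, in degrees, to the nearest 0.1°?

p · q = (-3)·3 + 9·(-11) + (-2)·13 = -9 - 99 - 26 = -134
|p|² = 9 + 81 + 4 = 94,  |p| = √94 ≈ 9.695360
|q|² = 9 + 121 + 169 = 299,  |q| = √299 ≈ 17.291616
cos θ = -134 / (9.695360 · 17.291616) ≈ -0.79929
θ = arccos(-0.79929) ≈ 143.1°

143.1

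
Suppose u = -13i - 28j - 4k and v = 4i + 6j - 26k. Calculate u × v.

(752, -354, 34)

i: (-28)·(-26) - (-4)·6 = 728 - (-24) = 752
j: (-4)·4 - (-13)·(-26) = -16 - 338 = -354
k: (-13)·6 - (-28)·4 = -78 - (-112) = 34
u × v = (752, -354, 34)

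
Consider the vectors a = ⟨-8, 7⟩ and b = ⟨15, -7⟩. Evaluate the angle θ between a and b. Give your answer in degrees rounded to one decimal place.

a · b = (-8)·15 + 7·(-7) = -120 - 49 = -169
|a|² = 64 + 49 = 113,  |a| = √113 ≈ 10.630146
|b|² = 225 + 49 = 274,  |b| = √274 ≈ 16.552945
cos θ = -169 / (10.630146 · 16.552945) ≈ -0.96044
θ = arccos(-0.96044) ≈ 163.8°

163.8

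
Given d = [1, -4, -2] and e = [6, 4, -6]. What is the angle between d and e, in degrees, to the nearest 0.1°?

d · e = 1·6 + (-4)·4 + (-2)·(-6) = 6 - 16 + 12 = 2
|d|² = 1 + 16 + 4 = 21,  |d| = √21 ≈ 4.582576
|e|² = 36 + 16 + 36 = 88,  |e| = √88 ≈ 9.380832
cos θ = 2 / (4.582576 · 9.380832) ≈ 0.04652
θ = arccos(0.04652) ≈ 87.3°

87.3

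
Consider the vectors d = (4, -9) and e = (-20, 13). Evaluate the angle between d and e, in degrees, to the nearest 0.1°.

d · e = 4·(-20) + (-9)·13 = -80 - 117 = -197
|d|² = 16 + 81 = 97,  |d| = √97 ≈ 9.848858
|e|² = 400 + 169 = 569,  |e| = √569 ≈ 23.853721
cos θ = -197 / (9.848858 · 23.853721) ≈ -0.83854
θ = arccos(-0.83854) ≈ 147.0°

147.0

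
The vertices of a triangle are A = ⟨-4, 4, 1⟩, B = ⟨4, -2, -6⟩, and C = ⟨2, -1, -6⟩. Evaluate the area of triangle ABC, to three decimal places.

AB = (8, -6, -7),  AC = (6, -5, -7)
i: (-6)·(-7) - (-7)·(-5) = 42 - 35 = 7
j: (-7)·6 - 8·(-7) = -42 - (-56) = 14
k: 8·(-5) - (-6)·6 = -40 - (-36) = -4
AB × AC = (7, 14, -4)
|AB × AC| = √261 ≈ 16.1555
area = ½ · 16.1555 ≈ 8.078

8.078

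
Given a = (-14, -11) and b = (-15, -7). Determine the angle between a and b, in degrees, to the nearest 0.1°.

a · b = (-14)·(-15) + (-11)·(-7) = 210 + 77 = 287
|a|² = 196 + 121 = 317,  |a| = √317 ≈ 17.804494
|b|² = 225 + 49 = 274,  |b| = √274 ≈ 16.552945
cos θ = 287 / (17.804494 · 16.552945) ≈ 0.97382
θ = arccos(0.97382) ≈ 13.1°

13.1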